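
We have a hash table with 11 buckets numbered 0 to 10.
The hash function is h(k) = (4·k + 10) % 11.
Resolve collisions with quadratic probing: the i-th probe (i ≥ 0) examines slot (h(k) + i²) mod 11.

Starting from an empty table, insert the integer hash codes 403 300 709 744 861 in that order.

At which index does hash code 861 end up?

1

Insert 403: h=5, slot 5 empty → index 5.
Insert 300: h=0, slot 0 empty → index 0.
Insert 709: h=8, slot 8 empty → index 8.
Insert 744: h=5, slot 5 occupied → index 6.
Insert 861: h=0, slot 0 occupied → index 1.
Table: [300, 861, —, —, —, 403, 744, —, 709, —, —]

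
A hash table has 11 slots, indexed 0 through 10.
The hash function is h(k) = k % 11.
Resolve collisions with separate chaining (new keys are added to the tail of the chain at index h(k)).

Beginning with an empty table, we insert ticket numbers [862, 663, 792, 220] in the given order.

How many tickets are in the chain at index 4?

1

862 -> bucket 4
663 -> bucket 3
792 -> bucket 0
220 -> bucket 0 (collision)
Final buckets:
0: 792 -> 220
1: -
2: -
3: 663
4: 862
5: -
6: -
7: -
8: -
9: -
10: -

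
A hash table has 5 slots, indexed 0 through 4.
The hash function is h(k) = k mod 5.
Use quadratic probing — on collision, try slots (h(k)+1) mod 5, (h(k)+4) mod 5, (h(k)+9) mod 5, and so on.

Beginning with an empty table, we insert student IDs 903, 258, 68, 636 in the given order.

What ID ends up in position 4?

258

903 hashes to 3; slot 3 is free => place at 3.
258 hashes to 3; 3 taken => place at 4.
68 hashes to 3; 3,4 taken => place at 2.
636 hashes to 1; slot 1 is free => place at 1.
Table: [_, 636, 68, 903, 258]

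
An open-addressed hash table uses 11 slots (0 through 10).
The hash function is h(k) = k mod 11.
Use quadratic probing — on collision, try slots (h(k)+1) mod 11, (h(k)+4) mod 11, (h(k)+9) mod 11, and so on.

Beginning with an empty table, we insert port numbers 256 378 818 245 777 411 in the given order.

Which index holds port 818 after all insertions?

5

256 hashes to 3; slot 3 is free -> place at 3.
378 hashes to 4; slot 4 is free -> place at 4.
818 hashes to 4; 4 taken -> place at 5.
245 hashes to 3; 3,4 taken -> place at 7.
777 hashes to 7; 7 taken -> place at 8.
411 hashes to 4; 4,5,8 taken -> place at 2.
Table: [—, —, 411, 256, 378, 818, —, 245, 777, —, —]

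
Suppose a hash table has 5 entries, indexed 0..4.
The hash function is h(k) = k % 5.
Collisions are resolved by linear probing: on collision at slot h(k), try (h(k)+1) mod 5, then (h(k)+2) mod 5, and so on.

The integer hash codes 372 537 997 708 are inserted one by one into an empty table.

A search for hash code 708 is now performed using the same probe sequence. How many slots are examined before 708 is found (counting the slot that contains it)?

372: h=2 -> slot 2
537: h=2, probe 2,3 -> slot 3
997: h=2, probe 2,3,4 -> slot 4
708: h=3, probe 3,4,0 -> slot 0
Table: [708, —, 372, 537, 997]
Lookup 708: h=3, probe 3,4,0 → found at 0.

3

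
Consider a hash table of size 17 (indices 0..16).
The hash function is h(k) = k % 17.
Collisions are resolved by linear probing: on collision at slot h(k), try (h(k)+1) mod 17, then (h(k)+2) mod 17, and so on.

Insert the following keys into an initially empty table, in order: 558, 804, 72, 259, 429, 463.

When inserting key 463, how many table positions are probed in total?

5

Insert 558: h=14, slot 14 empty → index 14.
Insert 804: h=5, slot 5 empty → index 5.
Insert 72: h=4, slot 4 empty → index 4.
Insert 259: h=4, slots 4,5 occupied → index 6.
Insert 429: h=4, slots 4,5,6 occupied → index 7.
Insert 463: h=4, slots 4,5,6,7 occupied → index 8.
Table: [_, _, _, _, 72, 804, 259, 429, 463, _, _, _, _, _, 558, _, _]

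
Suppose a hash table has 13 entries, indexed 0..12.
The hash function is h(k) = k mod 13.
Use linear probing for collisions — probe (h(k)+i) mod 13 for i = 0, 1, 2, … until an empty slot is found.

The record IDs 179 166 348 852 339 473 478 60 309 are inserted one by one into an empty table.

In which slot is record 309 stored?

179 hashes to 10; slot 10 is free → place at 10.
166 hashes to 10; 10 taken → place at 11.
348 hashes to 10; 10,11 taken → place at 12.
852 hashes to 7; slot 7 is free → place at 7.
339 hashes to 1; slot 1 is free → place at 1.
473 hashes to 5; slot 5 is free → place at 5.
478 hashes to 10; 10,11,12 taken → place at 0.
60 hashes to 8; slot 8 is free → place at 8.
309 hashes to 10; 10,11,12,0,1 taken → place at 2.
Table: [478, 339, 309, ∅, ∅, 473, ∅, 852, 60, ∅, 179, 166, 348]

2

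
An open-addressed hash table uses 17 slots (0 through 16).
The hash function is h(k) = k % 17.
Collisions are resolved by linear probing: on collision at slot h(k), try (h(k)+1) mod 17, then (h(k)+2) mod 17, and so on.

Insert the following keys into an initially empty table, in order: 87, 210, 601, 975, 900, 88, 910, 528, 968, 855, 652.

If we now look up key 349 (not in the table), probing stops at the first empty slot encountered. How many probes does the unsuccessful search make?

3

Insert 87: h=2, slot 2 empty -> index 2.
Insert 210: h=6, slot 6 empty -> index 6.
Insert 601: h=6, slot 6 occupied -> index 7.
Insert 975: h=6, slots 6,7 occupied -> index 8.
Insert 900: h=16, slot 16 empty -> index 16.
Insert 88: h=3, slot 3 empty -> index 3.
Insert 910: h=9, slot 9 empty -> index 9.
Insert 528: h=1, slot 1 empty -> index 1.
Insert 968: h=16, slot 16 occupied -> index 0.
Insert 855: h=5, slot 5 empty -> index 5.
Insert 652: h=6, slots 6,7,8,9 occupied -> index 10.
Table: [968, 528, 87, 88, ., 855, 210, 601, 975, 910, 652, ., ., ., ., ., 900]
Lookup 349: h=9, probe 9,10,11 → slot 11 empty, not found.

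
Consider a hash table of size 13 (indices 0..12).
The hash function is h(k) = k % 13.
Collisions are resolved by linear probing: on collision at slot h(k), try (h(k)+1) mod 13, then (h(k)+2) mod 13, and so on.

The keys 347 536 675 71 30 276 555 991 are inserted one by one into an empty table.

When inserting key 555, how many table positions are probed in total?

2

Insert 347: h=9, slot 9 empty → index 9.
Insert 536: h=3, slot 3 empty → index 3.
Insert 675: h=12, slot 12 empty → index 12.
Insert 71: h=6, slot 6 empty → index 6.
Insert 30: h=4, slot 4 empty → index 4.
Insert 276: h=3, slots 3,4 occupied → index 5.
Insert 555: h=9, slot 9 occupied → index 10.
Insert 991: h=3, slots 3,4,5,6 occupied → index 7.
Table: [-, -, -, 536, 30, 276, 71, 991, -, 347, 555, -, 675]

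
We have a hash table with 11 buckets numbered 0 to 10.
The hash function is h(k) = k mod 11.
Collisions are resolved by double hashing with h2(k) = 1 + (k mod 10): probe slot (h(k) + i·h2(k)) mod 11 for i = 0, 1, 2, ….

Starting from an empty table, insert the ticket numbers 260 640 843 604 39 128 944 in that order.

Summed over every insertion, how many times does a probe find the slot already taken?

Insert 260: h=7, slot 7 empty => index 7.
Insert 640: h=2, slot 2 empty => index 2.
Insert 843: h=7, h2=4, slot 7 occupied => index 0.
Insert 604: h=10, slot 10 empty => index 10.
Insert 39: h=6, slot 6 empty => index 6.
Insert 128: h=7, h2=9, slot 7 occupied => index 5.
Insert 944: h=9, slot 9 empty => index 9.
Table: [843, ., 640, ., ., 128, 39, 260, ., 944, 604]

2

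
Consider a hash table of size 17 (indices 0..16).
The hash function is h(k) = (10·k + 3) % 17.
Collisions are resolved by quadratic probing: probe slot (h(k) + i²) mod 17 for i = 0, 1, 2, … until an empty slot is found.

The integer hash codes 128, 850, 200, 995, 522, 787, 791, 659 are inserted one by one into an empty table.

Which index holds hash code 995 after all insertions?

9

Insert 128: h=8, slot 8 empty -> index 8.
Insert 850: h=3, slot 3 empty -> index 3.
Insert 200: h=14, slot 14 empty -> index 14.
Insert 995: h=8, slot 8 occupied -> index 9.
Insert 522: h=4, slot 4 empty -> index 4.
Insert 787: h=2, slot 2 empty -> index 2.
Insert 791: h=8, slots 8,9 occupied -> index 12.
Insert 659: h=14, slot 14 occupied -> index 15.
Table: [—, —, 787, 850, 522, —, —, —, 128, 995, —, —, 791, —, 200, 659, —]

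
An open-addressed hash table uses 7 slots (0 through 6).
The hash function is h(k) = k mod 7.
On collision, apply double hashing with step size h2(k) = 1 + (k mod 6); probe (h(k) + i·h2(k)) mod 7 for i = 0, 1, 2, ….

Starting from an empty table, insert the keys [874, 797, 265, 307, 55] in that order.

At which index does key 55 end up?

0

874: h=6 -> slot 6
797: h=6, h2=6, probe 6,5 -> slot 5
265: h=6, h2=2, probe 6,1 -> slot 1
307: h=6, h2=2, probe 6,1,3 -> slot 3
55: h=6, h2=2, probe 6,1,3,5,0 -> slot 0
Table: [55, 265, ., 307, ., 797, 874]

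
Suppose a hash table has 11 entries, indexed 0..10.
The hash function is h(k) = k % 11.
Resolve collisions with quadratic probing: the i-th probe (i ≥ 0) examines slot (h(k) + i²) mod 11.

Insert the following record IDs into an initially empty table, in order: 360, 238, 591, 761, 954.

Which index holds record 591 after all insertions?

360 hashes to 8; slot 8 is free -> place at 8.
238 hashes to 7; slot 7 is free -> place at 7.
591 hashes to 8; 8 taken -> place at 9.
761 hashes to 2; slot 2 is free -> place at 2.
954 hashes to 8; 8,9 taken -> place at 1.
Table: [∅, 954, 761, ∅, ∅, ∅, ∅, 238, 360, 591, ∅]

9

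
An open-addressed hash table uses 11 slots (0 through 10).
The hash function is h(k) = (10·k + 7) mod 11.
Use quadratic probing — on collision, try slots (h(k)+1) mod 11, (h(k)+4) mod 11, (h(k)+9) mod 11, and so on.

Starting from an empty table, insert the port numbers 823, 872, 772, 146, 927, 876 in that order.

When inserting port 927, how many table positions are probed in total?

4

823 hashes to 9; slot 9 is free → place at 9.
872 hashes to 4; slot 4 is free → place at 4.
772 hashes to 5; slot 5 is free → place at 5.
146 hashes to 4; 4,5 taken → place at 8.
927 hashes to 4; 4,5,8 taken → place at 2.
876 hashes to 0; slot 0 is free → place at 0.
Table: [876, -, 927, -, 872, 772, -, -, 146, 823, -]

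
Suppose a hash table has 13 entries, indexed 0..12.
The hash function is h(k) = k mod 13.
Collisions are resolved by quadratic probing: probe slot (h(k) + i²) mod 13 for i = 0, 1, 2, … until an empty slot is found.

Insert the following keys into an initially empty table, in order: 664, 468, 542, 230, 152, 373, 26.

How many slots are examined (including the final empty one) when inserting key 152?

664: h=1 => slot 1
468: h=0 => slot 0
542: h=9 => slot 9
230: h=9, probe 9,10 => slot 10
152: h=9, probe 9,10,0,5 => slot 5
373: h=9, probe 9,10,0,5,12 => slot 12
26: h=0, probe 0,1,4 => slot 4
Table: [468, 664, -, -, 26, 152, -, -, -, 542, 230, -, 373]

4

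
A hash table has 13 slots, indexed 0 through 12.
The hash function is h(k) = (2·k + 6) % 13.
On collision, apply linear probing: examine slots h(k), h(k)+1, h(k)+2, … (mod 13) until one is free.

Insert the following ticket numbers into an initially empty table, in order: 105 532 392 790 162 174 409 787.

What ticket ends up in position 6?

409

Insert 105: h=8, slot 8 empty => index 8.
Insert 532: h=4, slot 4 empty => index 4.
Insert 392: h=10, slot 10 empty => index 10.
Insert 790: h=0, slot 0 empty => index 0.
Insert 162: h=5, slot 5 empty => index 5.
Insert 174: h=3, slot 3 empty => index 3.
Insert 409: h=5, slot 5 occupied => index 6.
Insert 787: h=7, slot 7 empty => index 7.
Table: [790, ., ., 174, 532, 162, 409, 787, 105, ., 392, ., .]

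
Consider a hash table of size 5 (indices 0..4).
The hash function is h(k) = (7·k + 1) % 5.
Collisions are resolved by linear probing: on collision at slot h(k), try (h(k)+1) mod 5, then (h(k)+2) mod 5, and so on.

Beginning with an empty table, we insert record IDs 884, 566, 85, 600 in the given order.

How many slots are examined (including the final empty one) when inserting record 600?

2

884 hashes to 4; slot 4 is free → place at 4.
566 hashes to 3; slot 3 is free → place at 3.
85 hashes to 1; slot 1 is free → place at 1.
600 hashes to 1; 1 taken → place at 2.
Table: [., 85, 600, 566, 884]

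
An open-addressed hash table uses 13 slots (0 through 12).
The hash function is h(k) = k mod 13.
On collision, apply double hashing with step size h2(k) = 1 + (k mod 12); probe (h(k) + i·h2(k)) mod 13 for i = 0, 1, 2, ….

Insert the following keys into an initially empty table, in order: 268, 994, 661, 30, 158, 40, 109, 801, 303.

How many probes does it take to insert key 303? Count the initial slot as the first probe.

4

268: h=8 => slot 8
994: h=6 => slot 6
661: h=11 => slot 11
30: h=4 => slot 4
158: h=2 => slot 2
40: h=1 => slot 1
109: h=5 => slot 5
801: h=8, h2=10, probe 8,5,2,12 => slot 12
303: h=4, h2=4, probe 4,8,12,3 => slot 3
Table: [., 40, 158, 303, 30, 109, 994, ., 268, ., ., 661, 801]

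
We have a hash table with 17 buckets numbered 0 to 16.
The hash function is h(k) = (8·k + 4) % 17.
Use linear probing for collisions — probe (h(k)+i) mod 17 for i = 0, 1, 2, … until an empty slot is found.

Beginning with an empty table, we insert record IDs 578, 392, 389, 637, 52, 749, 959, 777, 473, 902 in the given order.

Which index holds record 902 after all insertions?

1

578 hashes to 4; slot 4 is free -> place at 4.
392 hashes to 12; slot 12 is free -> place at 12.
389 hashes to 5; slot 5 is free -> place at 5.
637 hashes to 0; slot 0 is free -> place at 0.
52 hashes to 12; 12 taken -> place at 13.
749 hashes to 12; 12,13 taken -> place at 14.
959 hashes to 9; slot 9 is free -> place at 9.
777 hashes to 15; slot 15 is free -> place at 15.
473 hashes to 14; 14,15 taken -> place at 16.
902 hashes to 12; 12,13,14,15,16,0 taken -> place at 1.
Table: [637, 902, _, _, 578, 389, _, _, _, 959, _, _, 392, 52, 749, 777, 473]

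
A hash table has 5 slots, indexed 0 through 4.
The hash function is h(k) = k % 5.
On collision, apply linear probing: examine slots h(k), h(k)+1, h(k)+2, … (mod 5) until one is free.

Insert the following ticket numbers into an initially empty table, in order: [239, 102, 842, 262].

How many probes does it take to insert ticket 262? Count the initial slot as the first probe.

4

Insert 239: h=4, slot 4 empty → index 4.
Insert 102: h=2, slot 2 empty → index 2.
Insert 842: h=2, slot 2 occupied → index 3.
Insert 262: h=2, slots 2,3,4 occupied → index 0.
Table: [262, _, 102, 842, 239]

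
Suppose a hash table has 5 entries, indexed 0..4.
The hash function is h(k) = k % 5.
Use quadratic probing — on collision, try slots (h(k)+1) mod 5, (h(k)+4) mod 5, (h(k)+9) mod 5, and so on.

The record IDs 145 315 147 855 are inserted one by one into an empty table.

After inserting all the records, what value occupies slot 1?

145: h=0 → slot 0
315: h=0, probe 0,1 → slot 1
147: h=2 → slot 2
855: h=0, probe 0,1,4 → slot 4
Table: [145, 315, 147, —, 855]

315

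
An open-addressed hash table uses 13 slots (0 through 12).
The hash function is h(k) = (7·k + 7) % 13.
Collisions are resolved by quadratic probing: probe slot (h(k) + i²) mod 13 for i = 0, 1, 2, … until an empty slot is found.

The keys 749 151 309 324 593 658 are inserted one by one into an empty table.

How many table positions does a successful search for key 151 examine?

2

749: h=11 → slot 11
151: h=11, probe 11,12 → slot 12
309: h=12, probe 12,0 → slot 0
324: h=0, probe 0,1 → slot 1
593: h=11, probe 11,12,2 → slot 2
658: h=11, probe 11,12,2,7 → slot 7
Table: [309, 324, 593, ., ., ., ., 658, ., ., ., 749, 151]
Lookup 151: h=11, probe 11,12 → found at 12.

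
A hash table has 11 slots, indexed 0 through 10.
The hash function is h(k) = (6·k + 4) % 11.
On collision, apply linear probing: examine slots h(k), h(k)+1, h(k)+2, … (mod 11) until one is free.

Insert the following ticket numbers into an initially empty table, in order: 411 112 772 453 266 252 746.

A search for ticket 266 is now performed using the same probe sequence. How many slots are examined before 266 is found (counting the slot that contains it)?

411 hashes to 6; slot 6 is free → place at 6.
112 hashes to 5; slot 5 is free → place at 5.
772 hashes to 5; 5,6 taken → place at 7.
453 hashes to 5; 5,6,7 taken → place at 8.
266 hashes to 5; 5,6,7,8 taken → place at 9.
252 hashes to 9; 9 taken → place at 10.
746 hashes to 3; slot 3 is free → place at 3.
Table: [—, —, —, 746, —, 112, 411, 772, 453, 266, 252]
Lookup 266: h=5, probe 5,6,7,8,9 → found at 9.

5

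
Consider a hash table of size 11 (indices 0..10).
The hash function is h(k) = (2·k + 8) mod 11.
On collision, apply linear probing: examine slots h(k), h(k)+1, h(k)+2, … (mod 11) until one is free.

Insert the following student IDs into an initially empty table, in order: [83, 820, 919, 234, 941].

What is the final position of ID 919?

0

Insert 83: h=9, slot 9 empty -> index 9.
Insert 820: h=9, slot 9 occupied -> index 10.
Insert 919: h=9, slots 9,10 occupied -> index 0.
Insert 234: h=3, slot 3 empty -> index 3.
Insert 941: h=9, slots 9,10,0 occupied -> index 1.
Table: [919, 941, ., 234, ., ., ., ., ., 83, 820]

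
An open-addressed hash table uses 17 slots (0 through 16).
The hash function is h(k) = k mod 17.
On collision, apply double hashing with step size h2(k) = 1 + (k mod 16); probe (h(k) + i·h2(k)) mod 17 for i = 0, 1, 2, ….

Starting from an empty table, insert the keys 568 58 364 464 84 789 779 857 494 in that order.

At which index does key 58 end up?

1

568: h=7 -> slot 7
58: h=7, h2=11, probe 7,1 -> slot 1
364: h=7, h2=13, probe 7,3 -> slot 3
464: h=5 -> slot 5
84: h=16 -> slot 16
789: h=7, h2=6, probe 7,13 -> slot 13
779: h=14 -> slot 14
857: h=7, h2=10, probe 7,0 -> slot 0
494: h=1, h2=15, probe 1,16,14,12 -> slot 12
Table: [857, 58, _, 364, _, 464, _, 568, _, _, _, _, 494, 789, 779, _, 84]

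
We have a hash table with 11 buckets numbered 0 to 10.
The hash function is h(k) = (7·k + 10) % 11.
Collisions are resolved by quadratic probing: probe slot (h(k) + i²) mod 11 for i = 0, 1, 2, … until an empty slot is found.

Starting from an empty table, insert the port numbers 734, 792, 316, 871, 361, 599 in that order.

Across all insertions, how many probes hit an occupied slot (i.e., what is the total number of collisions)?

3

Insert 734: h=0, slot 0 empty => index 0.
Insert 792: h=10, slot 10 empty => index 10.
Insert 316: h=0, slot 0 occupied => index 1.
Insert 871: h=2, slot 2 empty => index 2.
Insert 361: h=7, slot 7 empty => index 7.
Insert 599: h=1, slots 1,2 occupied => index 5.
Table: [734, 316, 871, ., ., 599, ., 361, ., ., 792]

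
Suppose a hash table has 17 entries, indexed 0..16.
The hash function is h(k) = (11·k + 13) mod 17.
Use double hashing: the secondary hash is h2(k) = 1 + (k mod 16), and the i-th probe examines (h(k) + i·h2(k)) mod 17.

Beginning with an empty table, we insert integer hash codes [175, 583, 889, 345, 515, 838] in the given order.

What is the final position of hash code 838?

7

175 hashes to 0; slot 0 is free -> place at 0.
583 hashes to 0, h2=8; 0 taken -> place at 8.
889 hashes to 0, h2=10; 0 taken -> place at 10.
345 hashes to 0, h2=10; 0,10 taken -> place at 3.
515 hashes to 0, h2=4; 0 taken -> place at 4.
838 hashes to 0, h2=7; 0 taken -> place at 7.
Table: [175, -, -, 345, 515, -, -, 838, 583, -, 889, -, -, -, -, -, -]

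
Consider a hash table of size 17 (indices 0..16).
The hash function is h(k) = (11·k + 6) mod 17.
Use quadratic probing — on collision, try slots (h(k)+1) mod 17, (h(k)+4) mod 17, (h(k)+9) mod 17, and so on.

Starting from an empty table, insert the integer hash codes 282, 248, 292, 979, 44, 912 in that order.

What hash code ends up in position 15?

282 hashes to 14; slot 14 is free -> place at 14.
248 hashes to 14; 14 taken -> place at 15.
292 hashes to 5; slot 5 is free -> place at 5.
979 hashes to 14; 14,15 taken -> place at 1.
44 hashes to 14; 14,15,1 taken -> place at 6.
912 hashes to 8; slot 8 is free -> place at 8.
Table: [—, 979, —, —, —, 292, 44, —, 912, —, —, —, —, —, 282, 248, —]

248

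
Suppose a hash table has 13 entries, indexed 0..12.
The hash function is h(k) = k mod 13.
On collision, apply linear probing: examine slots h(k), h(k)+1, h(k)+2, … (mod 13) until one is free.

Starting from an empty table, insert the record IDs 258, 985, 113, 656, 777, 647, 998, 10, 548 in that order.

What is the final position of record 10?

258 hashes to 11; slot 11 is free -> place at 11.
985 hashes to 10; slot 10 is free -> place at 10.
113 hashes to 9; slot 9 is free -> place at 9.
656 hashes to 6; slot 6 is free -> place at 6.
777 hashes to 10; 10,11 taken -> place at 12.
647 hashes to 10; 10,11,12 taken -> place at 0.
998 hashes to 10; 10,11,12,0 taken -> place at 1.
10 hashes to 10; 10,11,12,0,1 taken -> place at 2.
548 hashes to 2; 2 taken -> place at 3.
Table: [647, 998, 10, 548, ., ., 656, ., ., 113, 985, 258, 777]

2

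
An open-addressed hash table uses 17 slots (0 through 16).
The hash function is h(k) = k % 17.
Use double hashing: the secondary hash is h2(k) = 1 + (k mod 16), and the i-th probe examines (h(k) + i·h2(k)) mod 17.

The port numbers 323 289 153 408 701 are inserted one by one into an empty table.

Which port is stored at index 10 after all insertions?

Insert 323: h=0, slot 0 empty -> index 0.
Insert 289: h=0, h2=2, slot 0 occupied -> index 2.
Insert 153: h=0, h2=10, slot 0 occupied -> index 10.
Insert 408: h=0, h2=9, slot 0 occupied -> index 9.
Insert 701: h=4, slot 4 empty -> index 4.
Table: [323, _, 289, _, 701, _, _, _, _, 408, 153, _, _, _, _, _, _]

153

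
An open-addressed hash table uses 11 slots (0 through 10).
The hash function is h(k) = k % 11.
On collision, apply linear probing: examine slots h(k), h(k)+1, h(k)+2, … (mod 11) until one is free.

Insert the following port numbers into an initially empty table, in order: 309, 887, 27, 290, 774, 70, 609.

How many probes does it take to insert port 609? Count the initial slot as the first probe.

6

Insert 309: h=1, slot 1 empty → index 1.
Insert 887: h=7, slot 7 empty → index 7.
Insert 27: h=5, slot 5 empty → index 5.
Insert 290: h=4, slot 4 empty → index 4.
Insert 774: h=4, slots 4,5 occupied → index 6.
Insert 70: h=4, slots 4,5,6,7 occupied → index 8.
Insert 609: h=4, slots 4,5,6,7,8 occupied → index 9.
Table: [-, 309, -, -, 290, 27, 774, 887, 70, 609, -]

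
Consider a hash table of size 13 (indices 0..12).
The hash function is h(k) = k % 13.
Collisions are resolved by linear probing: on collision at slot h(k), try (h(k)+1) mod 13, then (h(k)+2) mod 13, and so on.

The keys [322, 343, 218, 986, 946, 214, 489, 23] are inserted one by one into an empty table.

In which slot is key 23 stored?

1

322 hashes to 10; slot 10 is free → place at 10.
343 hashes to 5; slot 5 is free → place at 5.
218 hashes to 10; 10 taken → place at 11.
986 hashes to 11; 11 taken → place at 12.
946 hashes to 10; 10,11,12 taken → place at 0.
214 hashes to 6; slot 6 is free → place at 6.
489 hashes to 8; slot 8 is free → place at 8.
23 hashes to 10; 10,11,12,0 taken → place at 1.
Table: [946, 23, _, _, _, 343, 214, _, 489, _, 322, 218, 986]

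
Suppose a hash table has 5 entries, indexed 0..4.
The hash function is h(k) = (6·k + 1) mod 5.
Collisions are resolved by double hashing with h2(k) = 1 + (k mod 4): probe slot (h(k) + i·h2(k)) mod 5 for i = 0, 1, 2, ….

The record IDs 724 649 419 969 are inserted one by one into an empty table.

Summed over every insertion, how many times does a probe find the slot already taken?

5

724 hashes to 0; slot 0 is free => place at 0.
649 hashes to 0, h2=2; 0 taken => place at 2.
419 hashes to 0, h2=4; 0 taken => place at 4.
969 hashes to 0, h2=2; 0,2,4 taken => place at 1.
Table: [724, 969, 649, -, 419]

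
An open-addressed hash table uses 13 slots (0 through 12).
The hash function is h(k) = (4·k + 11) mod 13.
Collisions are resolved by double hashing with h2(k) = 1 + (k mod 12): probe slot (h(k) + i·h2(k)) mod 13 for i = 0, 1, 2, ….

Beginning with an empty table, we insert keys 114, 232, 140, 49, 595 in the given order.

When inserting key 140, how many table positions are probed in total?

2

Insert 114: h=12, slot 12 empty -> index 12.
Insert 232: h=3, slot 3 empty -> index 3.
Insert 140: h=12, h2=9, slot 12 occupied -> index 8.
Insert 49: h=12, h2=2, slot 12 occupied -> index 1.
Insert 595: h=12, h2=8, slot 12 occupied -> index 7.
Table: [., 49, ., 232, ., ., ., 595, 140, ., ., ., 114]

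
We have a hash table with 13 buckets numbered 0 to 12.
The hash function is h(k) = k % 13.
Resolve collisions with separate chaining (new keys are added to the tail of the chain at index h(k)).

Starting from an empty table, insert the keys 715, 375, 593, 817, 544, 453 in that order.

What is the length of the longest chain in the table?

Insert 715: h=0, bucket 0 empty -> new chain.
Insert 375: h=11, bucket 11 empty -> new chain.
Insert 593: h=8, bucket 8 empty -> new chain.
Insert 817: h=11, bucket 11 nonempty -> append to chain.
Insert 544: h=11, bucket 11 nonempty -> append to chain.
Insert 453: h=11, bucket 11 nonempty -> append to chain.
Final buckets:
0: 715
1: -
2: -
3: -
4: -
5: -
6: -
7: -
8: 593
9: -
10: -
11: 375 -> 817 -> 544 -> 453
12: -

4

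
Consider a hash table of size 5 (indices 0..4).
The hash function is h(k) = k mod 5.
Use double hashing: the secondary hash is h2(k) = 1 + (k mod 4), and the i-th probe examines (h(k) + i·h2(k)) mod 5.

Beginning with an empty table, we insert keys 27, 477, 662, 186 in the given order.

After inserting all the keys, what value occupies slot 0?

27 hashes to 2; slot 2 is free → place at 2.
477 hashes to 2, h2=2; 2 taken → place at 4.
662 hashes to 2, h2=3; 2 taken → place at 0.
186 hashes to 1; slot 1 is free → place at 1.
Table: [662, 186, 27, —, 477]

662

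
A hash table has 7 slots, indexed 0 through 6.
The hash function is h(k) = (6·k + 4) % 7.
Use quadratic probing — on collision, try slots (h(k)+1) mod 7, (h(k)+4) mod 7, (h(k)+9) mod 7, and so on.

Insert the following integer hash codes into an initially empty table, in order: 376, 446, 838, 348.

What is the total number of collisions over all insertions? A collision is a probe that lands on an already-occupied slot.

376 hashes to 6; slot 6 is free => place at 6.
446 hashes to 6; 6 taken => place at 0.
838 hashes to 6; 6,0 taken => place at 3.
348 hashes to 6; 6,0,3 taken => place at 1.
Table: [446, 348, _, 838, _, _, 376]

6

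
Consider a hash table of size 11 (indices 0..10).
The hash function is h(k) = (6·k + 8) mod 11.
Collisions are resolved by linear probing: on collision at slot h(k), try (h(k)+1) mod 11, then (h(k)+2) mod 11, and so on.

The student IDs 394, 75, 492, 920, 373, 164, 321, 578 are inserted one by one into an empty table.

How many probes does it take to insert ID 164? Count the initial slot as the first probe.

2

394: h=7 => slot 7
75: h=7, probe 7,8 => slot 8
492: h=1 => slot 1
920: h=6 => slot 6
373: h=2 => slot 2
164: h=2, probe 2,3 => slot 3
321: h=9 => slot 9
578: h=0 => slot 0
Table: [578, 492, 373, 164, _, _, 920, 394, 75, 321, _]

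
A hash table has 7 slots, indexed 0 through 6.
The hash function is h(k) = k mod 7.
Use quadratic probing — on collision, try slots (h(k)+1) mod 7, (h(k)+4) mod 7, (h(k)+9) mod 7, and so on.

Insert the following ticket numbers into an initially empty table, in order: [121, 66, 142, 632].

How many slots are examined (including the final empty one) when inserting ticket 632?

4

121: h=2 => slot 2
66: h=3 => slot 3
142: h=2, probe 2,3,6 => slot 6
632: h=2, probe 2,3,6,4 => slot 4
Table: [_, _, 121, 66, 632, _, 142]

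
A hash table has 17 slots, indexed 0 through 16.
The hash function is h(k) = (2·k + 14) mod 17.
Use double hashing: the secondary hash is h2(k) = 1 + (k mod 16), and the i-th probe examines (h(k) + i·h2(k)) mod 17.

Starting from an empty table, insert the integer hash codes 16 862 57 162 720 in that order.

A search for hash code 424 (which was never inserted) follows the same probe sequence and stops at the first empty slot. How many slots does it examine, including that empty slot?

3

16 hashes to 12; slot 12 is free -> place at 12.
862 hashes to 4; slot 4 is free -> place at 4.
57 hashes to 9; slot 9 is free -> place at 9.
162 hashes to 15; slot 15 is free -> place at 15.
720 hashes to 9, h2=1; 9 taken -> place at 10.
Table: [—, —, —, —, 862, —, —, —, —, 57, 720, —, 16, —, —, 162, —]
Lookup 424: h=12, h2=9, probe 12,4,13 → slot 13 empty, not found.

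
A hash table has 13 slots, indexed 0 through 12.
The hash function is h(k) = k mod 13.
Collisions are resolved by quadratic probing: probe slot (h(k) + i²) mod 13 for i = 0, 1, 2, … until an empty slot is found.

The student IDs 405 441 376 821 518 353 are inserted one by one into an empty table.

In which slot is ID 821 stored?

3

405 hashes to 2; slot 2 is free => place at 2.
441 hashes to 12; slot 12 is free => place at 12.
376 hashes to 12; 12 taken => place at 0.
821 hashes to 2; 2 taken => place at 3.
518 hashes to 11; slot 11 is free => place at 11.
353 hashes to 2; 2,3 taken => place at 6.
Table: [376, _, 405, 821, _, _, 353, _, _, _, _, 518, 441]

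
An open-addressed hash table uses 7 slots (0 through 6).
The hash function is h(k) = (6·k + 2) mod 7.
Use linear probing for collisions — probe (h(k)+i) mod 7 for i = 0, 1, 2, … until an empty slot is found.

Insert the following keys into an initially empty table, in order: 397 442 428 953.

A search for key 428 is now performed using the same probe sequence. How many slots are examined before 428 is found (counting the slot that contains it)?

2

397: h=4 → slot 4
442: h=1 → slot 1
428: h=1, probe 1,2 → slot 2
953: h=1, probe 1,2,3 → slot 3
Table: [∅, 442, 428, 953, 397, ∅, ∅]
Lookup 428: h=1, probe 1,2 → found at 2.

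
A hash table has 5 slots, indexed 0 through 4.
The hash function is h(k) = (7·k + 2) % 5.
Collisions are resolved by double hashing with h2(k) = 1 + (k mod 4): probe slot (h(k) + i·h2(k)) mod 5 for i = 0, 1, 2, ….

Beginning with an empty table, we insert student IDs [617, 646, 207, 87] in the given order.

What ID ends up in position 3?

87

617 hashes to 1; slot 1 is free -> place at 1.
646 hashes to 4; slot 4 is free -> place at 4.
207 hashes to 1, h2=4; 1 taken -> place at 0.
87 hashes to 1, h2=4; 1,0,4 taken -> place at 3.
Table: [207, 617, ∅, 87, 646]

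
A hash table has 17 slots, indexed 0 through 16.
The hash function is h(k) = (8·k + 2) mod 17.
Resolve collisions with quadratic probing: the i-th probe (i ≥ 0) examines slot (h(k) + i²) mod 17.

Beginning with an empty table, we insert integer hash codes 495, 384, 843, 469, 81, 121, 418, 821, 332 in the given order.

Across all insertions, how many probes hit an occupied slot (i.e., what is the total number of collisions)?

10

495: h=1 -> slot 1
384: h=14 -> slot 14
843: h=14, probe 14,15 -> slot 15
469: h=14, probe 14,15,1,6 -> slot 6
81: h=4 -> slot 4
121: h=1, probe 1,2 -> slot 2
418: h=14, probe 14,15,1,6,13 -> slot 13
821: h=8 -> slot 8
332: h=6, probe 6,7 -> slot 7
Table: [∅, 495, 121, ∅, 81, ∅, 469, 332, 821, ∅, ∅, ∅, ∅, 418, 384, 843, ∅]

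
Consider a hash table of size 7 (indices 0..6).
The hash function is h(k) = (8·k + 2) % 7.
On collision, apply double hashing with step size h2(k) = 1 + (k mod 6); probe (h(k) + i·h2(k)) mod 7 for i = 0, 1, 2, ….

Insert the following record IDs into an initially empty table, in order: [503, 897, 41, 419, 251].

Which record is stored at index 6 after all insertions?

419

503 hashes to 1; slot 1 is free => place at 1.
897 hashes to 3; slot 3 is free => place at 3.
41 hashes to 1, h2=6; 1 taken => place at 0.
419 hashes to 1, h2=6; 1,0 taken => place at 6.
251 hashes to 1, h2=6; 1,0,6 taken => place at 5.
Table: [41, 503, -, 897, -, 251, 419]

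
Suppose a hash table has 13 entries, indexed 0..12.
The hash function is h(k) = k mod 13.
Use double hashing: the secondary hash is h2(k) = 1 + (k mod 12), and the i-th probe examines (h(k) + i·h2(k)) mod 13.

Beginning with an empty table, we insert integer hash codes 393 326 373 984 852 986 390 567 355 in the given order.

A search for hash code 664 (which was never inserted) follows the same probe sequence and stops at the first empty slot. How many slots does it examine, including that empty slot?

2

393 hashes to 3; slot 3 is free -> place at 3.
326 hashes to 1; slot 1 is free -> place at 1.
373 hashes to 9; slot 9 is free -> place at 9.
984 hashes to 9, h2=1; 9 taken -> place at 10.
852 hashes to 7; slot 7 is free -> place at 7.
986 hashes to 11; slot 11 is free -> place at 11.
390 hashes to 0; slot 0 is free -> place at 0.
567 hashes to 8; slot 8 is free -> place at 8.
355 hashes to 4; slot 4 is free -> place at 4.
Table: [390, 326, -, 393, 355, -, -, 852, 567, 373, 984, 986, -]
Lookup 664: h=1, h2=5, probe 1,6 → slot 6 empty, not found.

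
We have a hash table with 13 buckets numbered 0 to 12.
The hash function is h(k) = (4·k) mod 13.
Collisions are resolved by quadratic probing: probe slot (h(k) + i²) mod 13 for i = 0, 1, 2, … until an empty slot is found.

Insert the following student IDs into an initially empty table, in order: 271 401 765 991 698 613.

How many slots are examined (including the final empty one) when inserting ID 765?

271: h=5 -> slot 5
401: h=5, probe 5,6 -> slot 6
765: h=5, probe 5,6,9 -> slot 9
991: h=12 -> slot 12
698: h=10 -> slot 10
613: h=8 -> slot 8
Table: [∅, ∅, ∅, ∅, ∅, 271, 401, ∅, 613, 765, 698, ∅, 991]

3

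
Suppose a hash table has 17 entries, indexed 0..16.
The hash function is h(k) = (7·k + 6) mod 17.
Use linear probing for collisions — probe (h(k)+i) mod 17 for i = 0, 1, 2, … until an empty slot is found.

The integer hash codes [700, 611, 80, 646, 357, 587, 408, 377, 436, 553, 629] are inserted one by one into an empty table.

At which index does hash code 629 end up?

9

700 hashes to 10; slot 10 is free → place at 10.
611 hashes to 16; slot 16 is free → place at 16.
80 hashes to 5; slot 5 is free → place at 5.
646 hashes to 6; slot 6 is free → place at 6.
357 hashes to 6; 6 taken → place at 7.
587 hashes to 1; slot 1 is free → place at 1.
408 hashes to 6; 6,7 taken → place at 8.
377 hashes to 10; 10 taken → place at 11.
436 hashes to 15; slot 15 is free → place at 15.
553 hashes to 1; 1 taken → place at 2.
629 hashes to 6; 6,7,8 taken → place at 9.
Table: [—, 587, 553, —, —, 80, 646, 357, 408, 629, 700, 377, —, —, —, 436, 611]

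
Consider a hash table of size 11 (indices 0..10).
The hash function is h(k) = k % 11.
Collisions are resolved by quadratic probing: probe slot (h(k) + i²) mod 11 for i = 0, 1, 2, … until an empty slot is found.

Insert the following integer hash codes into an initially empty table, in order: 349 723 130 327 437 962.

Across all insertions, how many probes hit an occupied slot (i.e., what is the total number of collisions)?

7

Insert 349: h=8, slot 8 empty → index 8.
Insert 723: h=8, slot 8 occupied → index 9.
Insert 130: h=9, slot 9 occupied → index 10.
Insert 327: h=8, slots 8,9 occupied → index 1.
Insert 437: h=8, slots 8,9,1 occupied → index 6.
Insert 962: h=5, slot 5 empty → index 5.
Table: [∅, 327, ∅, ∅, ∅, 962, 437, ∅, 349, 723, 130]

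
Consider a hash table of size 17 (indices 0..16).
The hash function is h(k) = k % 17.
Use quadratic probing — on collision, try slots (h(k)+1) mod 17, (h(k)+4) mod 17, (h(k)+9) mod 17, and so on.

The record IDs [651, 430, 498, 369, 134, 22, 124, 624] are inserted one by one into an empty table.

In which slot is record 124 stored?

Insert 651: h=5, slot 5 empty → index 5.
Insert 430: h=5, slot 5 occupied → index 6.
Insert 498: h=5, slots 5,6 occupied → index 9.
Insert 369: h=12, slot 12 empty → index 12.
Insert 134: h=15, slot 15 empty → index 15.
Insert 22: h=5, slots 5,6,9 occupied → index 14.
Insert 124: h=5, slots 5,6,9,14 occupied → index 4.
Insert 624: h=12, slot 12 occupied → index 13.
Table: [—, —, —, —, 124, 651, 430, —, —, 498, —, —, 369, 624, 22, 134, —]

4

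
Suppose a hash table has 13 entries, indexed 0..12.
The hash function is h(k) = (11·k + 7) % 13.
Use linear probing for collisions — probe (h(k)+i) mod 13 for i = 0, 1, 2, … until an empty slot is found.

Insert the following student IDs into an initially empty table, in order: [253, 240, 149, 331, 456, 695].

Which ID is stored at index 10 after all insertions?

253: h=8 -> slot 8
240: h=8, probe 8,9 -> slot 9
149: h=8, probe 8,9,10 -> slot 10
331: h=8, probe 8,9,10,11 -> slot 11
456: h=5 -> slot 5
695: h=8, probe 8,9,10,11,12 -> slot 12
Table: [—, —, —, —, —, 456, —, —, 253, 240, 149, 331, 695]

149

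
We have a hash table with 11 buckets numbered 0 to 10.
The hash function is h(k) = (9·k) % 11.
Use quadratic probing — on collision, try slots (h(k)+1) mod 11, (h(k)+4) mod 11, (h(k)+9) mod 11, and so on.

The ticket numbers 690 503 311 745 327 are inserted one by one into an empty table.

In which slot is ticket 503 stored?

7

Insert 690: h=6, slot 6 empty -> index 6.
Insert 503: h=6, slot 6 occupied -> index 7.
Insert 311: h=5, slot 5 empty -> index 5.
Insert 745: h=6, slots 6,7 occupied -> index 10.
Insert 327: h=6, slots 6,7,10 occupied -> index 4.
Table: [∅, ∅, ∅, ∅, 327, 311, 690, 503, ∅, ∅, 745]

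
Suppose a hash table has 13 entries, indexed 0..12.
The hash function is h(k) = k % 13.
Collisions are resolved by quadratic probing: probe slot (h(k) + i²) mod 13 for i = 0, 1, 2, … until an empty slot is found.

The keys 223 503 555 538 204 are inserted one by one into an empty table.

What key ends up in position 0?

204

Insert 223: h=2, slot 2 empty -> index 2.
Insert 503: h=9, slot 9 empty -> index 9.
Insert 555: h=9, slot 9 occupied -> index 10.
Insert 538: h=5, slot 5 empty -> index 5.
Insert 204: h=9, slots 9,10 occupied -> index 0.
Table: [204, _, 223, _, _, 538, _, _, _, 503, 555, _, _]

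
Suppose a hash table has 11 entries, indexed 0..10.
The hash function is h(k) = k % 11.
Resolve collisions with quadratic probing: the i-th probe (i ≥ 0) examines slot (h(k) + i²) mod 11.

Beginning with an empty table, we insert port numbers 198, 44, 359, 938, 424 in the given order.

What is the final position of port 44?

1

198: h=0 → slot 0
44: h=0, probe 0,1 → slot 1
359: h=7 → slot 7
938: h=3 → slot 3
424: h=6 → slot 6
Table: [198, 44, ∅, 938, ∅, ∅, 424, 359, ∅, ∅, ∅]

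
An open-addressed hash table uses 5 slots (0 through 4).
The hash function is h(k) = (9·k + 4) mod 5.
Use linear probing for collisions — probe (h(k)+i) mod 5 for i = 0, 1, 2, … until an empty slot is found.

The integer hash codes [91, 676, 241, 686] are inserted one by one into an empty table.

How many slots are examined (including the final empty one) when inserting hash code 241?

3

Insert 91: h=3, slot 3 empty → index 3.
Insert 676: h=3, slot 3 occupied → index 4.
Insert 241: h=3, slots 3,4 occupied → index 0.
Insert 686: h=3, slots 3,4,0 occupied → index 1.
Table: [241, 686, ∅, 91, 676]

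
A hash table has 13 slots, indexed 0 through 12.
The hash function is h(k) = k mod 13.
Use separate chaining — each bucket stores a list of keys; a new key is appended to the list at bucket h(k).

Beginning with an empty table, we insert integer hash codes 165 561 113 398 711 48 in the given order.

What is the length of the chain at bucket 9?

165 -> bucket 9
561 -> bucket 2
113 -> bucket 9 (collision)
398 -> bucket 8
711 -> bucket 9 (collision)
48 -> bucket 9 (collision)
Final buckets:
0: -
1: -
2: 561
3: -
4: -
5: -
6: -
7: -
8: 398
9: 165 -> 113 -> 711 -> 48
10: -
11: -
12: -

4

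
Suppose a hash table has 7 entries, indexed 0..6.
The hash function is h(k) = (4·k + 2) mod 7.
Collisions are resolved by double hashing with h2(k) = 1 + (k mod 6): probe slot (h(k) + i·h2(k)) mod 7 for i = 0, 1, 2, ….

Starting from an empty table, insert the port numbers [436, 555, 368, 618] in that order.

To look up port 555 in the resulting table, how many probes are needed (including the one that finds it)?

436: h=3 → slot 3
555: h=3, h2=4, probe 3,0 → slot 0
368: h=4 → slot 4
618: h=3, h2=1, probe 3,4,5 → slot 5
Table: [555, _, _, 436, 368, 618, _]
Lookup 555: h=3, h2=4, probe 3,0 → found at 0.

2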